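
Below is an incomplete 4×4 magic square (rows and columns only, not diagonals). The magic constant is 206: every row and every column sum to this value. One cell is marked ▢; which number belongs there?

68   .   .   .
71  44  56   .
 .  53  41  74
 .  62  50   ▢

The remaining cell in row 2 is (2,4) = 206 − 171 = 35.
Row 3 needs 206; the known cells sum to 168, so (3,1) = 38.
Column 1 needs 206; the known cells sum to 177, so (4,1) = 29.
From column 2, 206 − (44 + 53 + 62) gives (1,2) = 47.
The remaining cell in column 3 is (1,3) = 206 − 147 = 59.
Row 1 must total 206; the given cells sum to 174, so (1,4) = 32.
From row 4, 206 − (29 + 62 + 50) gives (4,4) = 65.

65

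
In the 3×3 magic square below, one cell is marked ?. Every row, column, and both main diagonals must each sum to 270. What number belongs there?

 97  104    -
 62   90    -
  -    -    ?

83

Row 1: 97 + 104 + ? = 270, so (1,3) = 69.
Row 2: 62 + 90 + ? = 270, so (2,3) = 118.
Column 1 needs 270; the known cells sum to 159, so (3,1) = 111.
Column 2 needs 270; the known cells sum to 194, so (3,2) = 76.
Column 3: 69 + 118 + ? = 270, so (3,3) = 83.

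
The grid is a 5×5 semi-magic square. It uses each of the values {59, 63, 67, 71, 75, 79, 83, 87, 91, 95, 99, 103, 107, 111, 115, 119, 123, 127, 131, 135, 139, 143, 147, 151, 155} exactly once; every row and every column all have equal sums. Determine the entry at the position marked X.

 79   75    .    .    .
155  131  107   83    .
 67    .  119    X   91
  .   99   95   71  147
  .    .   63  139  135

The 25 entries sum to 2675, so each line sums to 2675/5 = 535.
Row 2 must total 535; the given cells sum to 476, so (2,5) = 59.
Row 4 needs 535; the known cells sum to 412, so (4,1) = 123.
The remaining cell in column 1 is (5,1) = 535 − 424 = 111.
The remaining cell in column 3 is (1,3) = 535 − 384 = 151.
From column 5, 535 − (59 + 91 + 147 + 135) gives (1,5) = 103.
Row 1 needs 535; the known cells sum to 408, so (1,4) = 127.
Row 5 must total 535; the given cells sum to 448, so (5,2) = 87.
The remaining cell in column 2 is (3,2) = 535 − 392 = 143.
Column 4 must total 535; the given cells sum to 420, so (3,4) = 115.

115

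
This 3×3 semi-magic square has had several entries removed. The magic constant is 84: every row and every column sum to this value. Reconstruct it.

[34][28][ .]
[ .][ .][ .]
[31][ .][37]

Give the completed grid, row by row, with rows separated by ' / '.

Row 1 needs 84; the known cells sum to 62, so (1,3) = 22.
From row 3, 84 − (31 + 37) gives (3,2) = 16.
From column 1, 84 − (34 + 31) gives (2,1) = 19.
The remaining cell in column 2 is (2,2) = 84 − 44 = 40.
Column 3 needs 84; the known cells sum to 59, so (2,3) = 25.

34 28 22 / 19 40 25 / 31 16 37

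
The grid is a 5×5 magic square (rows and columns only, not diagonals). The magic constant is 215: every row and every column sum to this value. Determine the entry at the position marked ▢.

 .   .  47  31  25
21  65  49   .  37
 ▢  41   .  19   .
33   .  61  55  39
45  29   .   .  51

Row 2 must total 215; the given cells sum to 172, so (2,4) = 43.
Row 4 needs 215; the known cells sum to 188, so (4,2) = 27.
From column 2, 215 − (65 + 41 + 27 + 29) gives (1,2) = 53.
The remaining cell in column 4 is (5,4) = 215 − 148 = 67.
From column 5, 215 − (25 + 37 + 39 + 51) gives (3,5) = 63.
Row 1 must total 215; the given cells sum to 156, so (1,1) = 59.
Using row 5: 45 + 29 + 67 + 51 + ? → (5,3) = 215 − 192 = 23.
Column 1 needs 215; the known cells sum to 158, so (3,1) = 57.

57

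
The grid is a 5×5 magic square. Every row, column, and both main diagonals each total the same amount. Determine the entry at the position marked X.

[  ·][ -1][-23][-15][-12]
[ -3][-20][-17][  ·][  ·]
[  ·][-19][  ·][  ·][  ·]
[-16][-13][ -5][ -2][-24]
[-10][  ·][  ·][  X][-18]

-21

Row 4 is complete and sums to -60; that is the magic constant.
From row 1, -60 − (-1 + (-23) + (-15) + (-12)) gives (1,1) = -9.
From column 1, -60 − (-9 + (-3) + (-16) + (-10)) gives (3,1) = -22.
Column 2 must total -60; the given cells sum to -53, so (5,2) = -7.
The remaining cell in main diagonal is (3,3) = -60 − (-49) = -11.
Using anti-diagonal: -12 + (-11) + (-13) + (-10) + ? → (2,4) = -60 − (-46) = -14.
Row 2 must total -60; the given cells sum to -54, so (2,5) = -6.
Column 3 must total -60; the given cells sum to -56, so (5,3) = -4.
Column 5: -12 + (-6) + (-24) + (-18) + ? = -60, so (3,5) = 0.
Using row 3: -22 + (-19) + (-11) + 0 + ? → (3,4) = -60 − (-52) = -8.
Row 5 must total -60; the given cells sum to -39, so (5,4) = -21.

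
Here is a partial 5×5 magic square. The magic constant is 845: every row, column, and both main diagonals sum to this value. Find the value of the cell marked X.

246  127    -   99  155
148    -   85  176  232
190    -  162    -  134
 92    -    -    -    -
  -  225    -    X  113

The remaining cell in row 1 is (1,3) = 845 − 627 = 218.
From row 2, 845 − (148 + 85 + 176 + 232) gives (2,2) = 204.
From column 1, 845 − (246 + 148 + 190 + 92) gives (5,1) = 169.
Column 5 needs 845; the known cells sum to 634, so (4,5) = 211.
The remaining cell in main diagonal is (4,4) = 845 − 725 = 120.
From anti-diagonal, 845 − (155 + 176 + 162 + 169) gives (4,2) = 183.
The remaining cell in row 4 is (4,3) = 845 − 606 = 239.
The remaining cell in column 2 is (3,2) = 845 − 739 = 106.
Column 3 needs 845; the known cells sum to 704, so (5,3) = 141.
Row 3 must total 845; the given cells sum to 592, so (3,4) = 253.
Using row 5: 169 + 225 + 141 + 113 + ? → (5,4) = 845 − 648 = 197.

197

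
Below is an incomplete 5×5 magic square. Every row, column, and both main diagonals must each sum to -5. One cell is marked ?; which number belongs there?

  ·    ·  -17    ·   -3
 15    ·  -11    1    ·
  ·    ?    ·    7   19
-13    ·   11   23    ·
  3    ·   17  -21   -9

-7

Row 5 needs -5; the known cells sum to -10, so (5,2) = 5.
The remaining cell in column 3 is (3,3) = -5 − 0 = -5.
The remaining cell in column 4 is (1,4) = -5 − 10 = -15.
The remaining cell in anti-diagonal is (4,2) = -5 − (-4) = -1.
Row 4 needs -5; the known cells sum to 20, so (4,5) = -25.
Column 5: -3 + 19 + (-25) + (-9) + ? = -5, so (2,5) = 13.
Row 2 must total -5; the given cells sum to 18, so (2,2) = -23.
Main diagonal must total -5; the given cells sum to -14, so (1,1) = 9.
Row 1 needs -5; the known cells sum to -26, so (1,2) = 21.
The remaining cell in column 1 is (3,1) = -5 − 14 = -19.
The remaining cell in column 2 is (3,2) = -5 − 2 = -7.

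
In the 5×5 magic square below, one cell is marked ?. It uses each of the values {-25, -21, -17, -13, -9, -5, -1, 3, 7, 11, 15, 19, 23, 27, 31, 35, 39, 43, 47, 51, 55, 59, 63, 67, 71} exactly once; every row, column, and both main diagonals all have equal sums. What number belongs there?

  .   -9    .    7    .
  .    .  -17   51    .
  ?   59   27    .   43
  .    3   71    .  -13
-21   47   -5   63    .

11

The 25 entries sum to 575, so each line sums to 575/5 = 115.
Using row 5: -21 + 47 + (-5) + 63 + ? → (5,5) = 115 − 84 = 31.
From column 2, 115 − (-9 + 59 + 3 + 47) gives (2,2) = 15.
Column 3 must total 115; the given cells sum to 76, so (1,3) = 39.
Anti-diagonal must total 115; the given cells sum to 60, so (1,5) = 55.
Row 1 needs 115; the known cells sum to 92, so (1,1) = 23.
Column 5 must total 115; the given cells sum to 116, so (2,5) = -1.
Main diagonal: 23 + 15 + 27 + 31 + ? = 115, so (4,4) = 19.
The remaining cell in row 2 is (2,1) = 115 − 48 = 67.
Row 4 must total 115; the given cells sum to 80, so (4,1) = 35.
The remaining cell in column 1 is (3,1) = 115 − 104 = 11.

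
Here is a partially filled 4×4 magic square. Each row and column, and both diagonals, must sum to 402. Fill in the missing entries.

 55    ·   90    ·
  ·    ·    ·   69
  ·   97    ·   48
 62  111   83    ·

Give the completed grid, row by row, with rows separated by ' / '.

Row 4 needs 402; the known cells sum to 256, so (4,4) = 146.
Column 4 must total 402; the given cells sum to 263, so (1,4) = 139.
The remaining cell in anti-diagonal is (2,3) = 402 − 298 = 104.
The remaining cell in row 1 is (1,2) = 402 − 284 = 118.
From column 2, 402 − (118 + 97 + 111) gives (2,2) = 76.
Column 3: 90 + 104 + 83 + ? = 402, so (3,3) = 125.
The remaining cell in row 2 is (2,1) = 402 − 249 = 153.
Using row 3: 97 + 125 + 48 + ? → (3,1) = 402 − 270 = 132.

55 118 90 139 / 153 76 104 69 / 132 97 125 48 / 62 111 83 146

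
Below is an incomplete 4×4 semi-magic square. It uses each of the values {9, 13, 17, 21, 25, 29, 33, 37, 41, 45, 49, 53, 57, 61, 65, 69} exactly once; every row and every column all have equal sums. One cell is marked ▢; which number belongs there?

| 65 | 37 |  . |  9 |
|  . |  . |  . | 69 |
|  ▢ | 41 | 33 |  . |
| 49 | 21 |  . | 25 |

The 16 entries sum to 624, so each line sums to 624/4 = 156.
Row 1 needs 156; the known cells sum to 111, so (1,3) = 45.
Row 4: 49 + 21 + 25 + ? = 156, so (4,3) = 61.
Column 2 must total 156; the given cells sum to 99, so (2,2) = 57.
From column 3, 156 − (45 + 33 + 61) gives (2,3) = 17.
Column 4 needs 156; the known cells sum to 103, so (3,4) = 53.
Using row 2: 57 + 17 + 69 + ? → (2,1) = 156 − 143 = 13.
From row 3, 156 − (41 + 33 + 53) gives (3,1) = 29.

29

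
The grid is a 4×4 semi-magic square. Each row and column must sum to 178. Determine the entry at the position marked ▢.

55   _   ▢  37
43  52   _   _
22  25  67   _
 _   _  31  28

Using row 3: 22 + 25 + 67 + ? → (3,4) = 178 − 114 = 64.
Column 1 needs 178; the known cells sum to 120, so (4,1) = 58.
Column 4 must total 178; the given cells sum to 129, so (2,4) = 49.
Row 2 must total 178; the given cells sum to 144, so (2,3) = 34.
Row 4 needs 178; the known cells sum to 117, so (4,2) = 61.
Column 2 needs 178; the known cells sum to 138, so (1,2) = 40.
The remaining cell in column 3 is (1,3) = 178 − 132 = 46.

46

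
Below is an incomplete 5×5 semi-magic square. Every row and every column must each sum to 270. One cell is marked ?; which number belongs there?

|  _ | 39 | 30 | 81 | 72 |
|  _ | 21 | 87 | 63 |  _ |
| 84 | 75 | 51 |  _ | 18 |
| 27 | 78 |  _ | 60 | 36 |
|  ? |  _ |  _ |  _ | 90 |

66

Row 1 needs 270; the known cells sum to 222, so (1,1) = 48.
The remaining cell in row 3 is (3,4) = 270 − 228 = 42.
Row 4 must total 270; the given cells sum to 201, so (4,3) = 69.
From column 2, 270 − (39 + 21 + 75 + 78) gives (5,2) = 57.
From column 3, 270 − (30 + 87 + 51 + 69) gives (5,3) = 33.
Column 4 needs 270; the known cells sum to 246, so (5,4) = 24.
Column 5 must total 270; the given cells sum to 216, so (2,5) = 54.
Row 2: 21 + 87 + 63 + 54 + ? = 270, so (2,1) = 45.
The remaining cell in row 5 is (5,1) = 270 − 204 = 66.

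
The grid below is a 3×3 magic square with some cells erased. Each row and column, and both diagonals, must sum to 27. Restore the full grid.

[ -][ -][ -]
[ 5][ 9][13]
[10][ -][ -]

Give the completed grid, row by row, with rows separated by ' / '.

Column 1 needs 27; the known cells sum to 15, so (1,1) = 12.
Main diagonal needs 27; the known cells sum to 21, so (3,3) = 6.
Using anti-diagonal: 9 + 10 + ? → (1,3) = 27 − 19 = 8.
Row 1 must total 27; the given cells sum to 20, so (1,2) = 7.
Row 3 must total 27; the given cells sum to 16, so (3,2) = 11.

12 7 8 / 5 9 13 / 10 11 6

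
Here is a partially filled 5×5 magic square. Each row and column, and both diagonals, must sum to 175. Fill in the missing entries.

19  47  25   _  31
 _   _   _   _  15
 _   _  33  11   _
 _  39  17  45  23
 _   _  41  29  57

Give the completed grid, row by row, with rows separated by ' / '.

Using row 1: 19 + 47 + 25 + 31 + ? → (1,4) = 175 − 122 = 53.
The remaining cell in row 4 is (4,1) = 175 − 124 = 51.
From column 3, 175 − (25 + 33 + 17 + 41) gives (2,3) = 59.
Column 4 must total 175; the given cells sum to 138, so (2,4) = 37.
From column 5, 175 − (31 + 15 + 23 + 57) gives (3,5) = 49.
From main diagonal, 175 − (19 + 33 + 45 + 57) gives (2,2) = 21.
Anti-diagonal needs 175; the known cells sum to 140, so (5,1) = 35.
The remaining cell in row 2 is (2,1) = 175 − 132 = 43.
Using row 5: 35 + 41 + 29 + 57 + ? → (5,2) = 175 − 162 = 13.
Using column 1: 19 + 43 + 51 + 35 + ? → (3,1) = 175 − 148 = 27.
From column 2, 175 − (47 + 21 + 39 + 13) gives (3,2) = 55.

19 47 25 53 31 / 43 21 59 37 15 / 27 55 33 11 49 / 51 39 17 45 23 / 35 13 41 29 57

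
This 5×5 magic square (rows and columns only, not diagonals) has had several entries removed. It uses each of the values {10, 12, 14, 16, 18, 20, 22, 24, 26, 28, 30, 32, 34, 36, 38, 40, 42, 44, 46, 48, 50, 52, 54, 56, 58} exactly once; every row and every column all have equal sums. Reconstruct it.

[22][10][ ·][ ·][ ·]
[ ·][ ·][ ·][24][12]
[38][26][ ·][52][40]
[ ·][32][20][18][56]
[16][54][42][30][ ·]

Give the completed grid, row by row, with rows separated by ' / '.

The 25 entries sum to 850, so each line sums to 850/5 = 170.
Using row 3: 38 + 26 + 52 + 40 + ? → (3,3) = 170 − 156 = 14.
Row 4: 32 + 20 + 18 + 56 + ? = 170, so (4,1) = 44.
Row 5 must total 170; the given cells sum to 142, so (5,5) = 28.
Column 1 must total 170; the given cells sum to 120, so (2,1) = 50.
The remaining cell in column 2 is (2,2) = 170 − 122 = 48.
Column 4: 24 + 52 + 18 + 30 + ? = 170, so (1,4) = 46.
Column 5 must total 170; the given cells sum to 136, so (1,5) = 34.
Row 1 needs 170; the known cells sum to 112, so (1,3) = 58.
The remaining cell in row 2 is (2,3) = 170 − 134 = 36.

22 10 58 46 34 / 50 48 36 24 12 / 38 26 14 52 40 / 44 32 20 18 56 / 16 54 42 30 28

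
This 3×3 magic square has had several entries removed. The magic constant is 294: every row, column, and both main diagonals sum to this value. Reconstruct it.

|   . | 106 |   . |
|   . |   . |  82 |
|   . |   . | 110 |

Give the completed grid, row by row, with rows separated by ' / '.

86 106 102 / 114 98 82 / 94 90 110

Using column 3: 82 + 110 + ? → (1,3) = 294 − 192 = 102.
Row 1: 106 + 102 + ? = 294, so (1,1) = 86.
Using main diagonal: 86 + 110 + ? → (2,2) = 294 − 196 = 98.
Anti-diagonal: 102 + 98 + ? = 294, so (3,1) = 94.
The remaining cell in row 2 is (2,1) = 294 − 180 = 114.
Row 3 must total 294; the given cells sum to 204, so (3,2) = 90.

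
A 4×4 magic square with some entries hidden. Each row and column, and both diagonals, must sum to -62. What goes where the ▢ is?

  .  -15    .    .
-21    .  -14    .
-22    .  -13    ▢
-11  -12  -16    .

Row 4 must total -62; the given cells sum to -39, so (4,4) = -23.
Column 1 needs -62; the known cells sum to -54, so (1,1) = -8.
Using column 3: -14 + (-13) + (-16) + ? → (1,3) = -62 − (-43) = -19.
The remaining cell in main diagonal is (2,2) = -62 − (-44) = -18.
From row 1, -62 − (-8 + (-15) + (-19)) gives (1,4) = -20.
Row 2 needs -62; the known cells sum to -53, so (2,4) = -9.
Column 2 must total -62; the given cells sum to -45, so (3,2) = -17.
Column 4 needs -62; the known cells sum to -52, so (3,4) = -10.

-10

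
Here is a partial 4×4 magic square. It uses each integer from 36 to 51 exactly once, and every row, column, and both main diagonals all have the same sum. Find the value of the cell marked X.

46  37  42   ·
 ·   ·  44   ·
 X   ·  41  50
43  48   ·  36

The entries are 36 through 51, which sum to 696, so each line sums to 696/4 = 174.
The remaining cell in row 1 is (1,4) = 174 − 125 = 49.
Row 4: 43 + 48 + 36 + ? = 174, so (4,3) = 47.
Column 4 needs 174; the known cells sum to 135, so (2,4) = 39.
Main diagonal needs 174; the known cells sum to 123, so (2,2) = 51.
Using anti-diagonal: 49 + 44 + 43 + ? → (3,2) = 174 − 136 = 38.
From row 2, 174 − (51 + 44 + 39) gives (2,1) = 40.
Row 3 needs 174; the known cells sum to 129, so (3,1) = 45.

45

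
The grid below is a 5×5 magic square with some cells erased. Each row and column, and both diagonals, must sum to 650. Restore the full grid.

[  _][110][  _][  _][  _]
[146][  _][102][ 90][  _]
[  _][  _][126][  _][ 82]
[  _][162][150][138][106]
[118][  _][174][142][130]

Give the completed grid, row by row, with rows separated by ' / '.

122 110 98 166 154 / 146 134 102 90 178 / 170 158 126 114 82 / 94 162 150 138 106 / 118 86 174 142 130

From row 4, 650 − (162 + 150 + 138 + 106) gives (4,1) = 94.
The remaining cell in row 5 is (5,2) = 650 − 564 = 86.
The remaining cell in column 3 is (1,3) = 650 − 552 = 98.
Using anti-diagonal: 90 + 126 + 162 + 118 + ? → (1,5) = 650 − 496 = 154.
Using column 5: 154 + 82 + 106 + 130 + ? → (2,5) = 650 − 472 = 178.
The remaining cell in row 2 is (2,2) = 650 − 516 = 134.
Column 2 must total 650; the given cells sum to 492, so (3,2) = 158.
Main diagonal must total 650; the given cells sum to 528, so (1,1) = 122.
The remaining cell in row 1 is (1,4) = 650 − 484 = 166.
Column 1: 122 + 146 + 94 + 118 + ? = 650, so (3,1) = 170.
Column 4: 166 + 90 + 138 + 142 + ? = 650, so (3,4) = 114.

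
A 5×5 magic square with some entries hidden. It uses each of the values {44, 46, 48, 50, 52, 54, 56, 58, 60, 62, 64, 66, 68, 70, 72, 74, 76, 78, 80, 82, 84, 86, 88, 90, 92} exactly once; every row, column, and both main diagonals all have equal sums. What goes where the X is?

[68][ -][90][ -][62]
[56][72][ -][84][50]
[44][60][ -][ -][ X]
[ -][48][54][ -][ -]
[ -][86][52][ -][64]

88

The 25 entries sum to 1700, so each line sums to 1700/5 = 340.
Using row 2: 56 + 72 + 84 + 50 + ? → (2,3) = 340 − 262 = 78.
Column 2: 72 + 60 + 48 + 86 + ? = 340, so (1,2) = 74.
Column 3: 90 + 78 + 54 + 52 + ? = 340, so (3,3) = 66.
Using main diagonal: 68 + 72 + 66 + 64 + ? → (4,4) = 340 − 270 = 70.
From anti-diagonal, 340 − (62 + 84 + 66 + 48) gives (5,1) = 80.
Row 1 needs 340; the known cells sum to 294, so (1,4) = 46.
Using row 5: 80 + 86 + 52 + 64 + ? → (5,4) = 340 − 282 = 58.
Column 1 must total 340; the given cells sum to 248, so (4,1) = 92.
Column 4 must total 340; the given cells sum to 258, so (3,4) = 82.
Row 3: 44 + 60 + 66 + 82 + ? = 340, so (3,5) = 88.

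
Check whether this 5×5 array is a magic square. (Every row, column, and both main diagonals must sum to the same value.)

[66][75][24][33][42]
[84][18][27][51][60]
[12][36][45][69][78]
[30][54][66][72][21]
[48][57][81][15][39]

Row 1: 66 + 75 + 24 + 33 + 42 = 240.
Row 2: 84 + 18 + 27 + 51 + 60 = 240.
Row 3: 12 + 36 + 45 + 69 + 78 = 240.
Row 4: 30 + 54 + 66 + 72 + 21 = 243.
Row 5: 48 + 57 + 81 + 15 + 39 = 240.
Column 1: 66 + 84 + 12 + 30 + 48 = 240.
Column 2: 75 + 18 + 36 + 54 + 57 = 240.
Column 3: 24 + 27 + 45 + 66 + 81 = 243.
Column 4: 33 + 51 + 69 + 72 + 15 = 240.
Column 5: 42 + 60 + 78 + 21 + 39 = 240.
Main diagonal: 66 + 18 + 45 + 72 + 39 = 240.
Anti-diagonal: 42 + 51 + 45 + 54 + 48 = 240.

No — row 4 sums to 243 but column 2 sums to 240.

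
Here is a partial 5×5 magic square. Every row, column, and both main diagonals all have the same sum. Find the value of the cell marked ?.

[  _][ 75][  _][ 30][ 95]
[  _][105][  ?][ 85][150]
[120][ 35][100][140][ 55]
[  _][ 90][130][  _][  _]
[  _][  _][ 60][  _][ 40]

Row 3 is complete and sums to 450; that is the magic constant.
From column 2, 450 − (75 + 105 + 35 + 90) gives (5,2) = 145.
Column 5 needs 450; the known cells sum to 340, so (4,5) = 110.
The remaining cell in anti-diagonal is (5,1) = 450 − 370 = 80.
Row 5: 80 + 145 + 60 + 40 + ? = 450, so (5,4) = 125.
Column 4 must total 450; the given cells sum to 380, so (4,4) = 70.
Main diagonal must total 450; the given cells sum to 315, so (1,1) = 135.
The remaining cell in row 1 is (1,3) = 450 − 335 = 115.
The remaining cell in row 4 is (4,1) = 450 − 400 = 50.
Column 1 must total 450; the given cells sum to 385, so (2,1) = 65.
Column 3 needs 450; the known cells sum to 405, so (2,3) = 45.

45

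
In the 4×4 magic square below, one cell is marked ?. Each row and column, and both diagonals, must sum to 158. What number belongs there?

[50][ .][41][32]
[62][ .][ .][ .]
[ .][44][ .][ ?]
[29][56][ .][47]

The remaining cell in row 1 is (1,2) = 158 − 123 = 35.
The remaining cell in row 4 is (4,3) = 158 − 132 = 26.
Column 1: 50 + 62 + 29 + ? = 158, so (3,1) = 17.
The remaining cell in column 2 is (2,2) = 158 − 135 = 23.
From main diagonal, 158 − (50 + 23 + 47) gives (3,3) = 38.
Anti-diagonal must total 158; the given cells sum to 105, so (2,3) = 53.
The remaining cell in row 2 is (2,4) = 158 − 138 = 20.
Row 3 needs 158; the known cells sum to 99, so (3,4) = 59.

59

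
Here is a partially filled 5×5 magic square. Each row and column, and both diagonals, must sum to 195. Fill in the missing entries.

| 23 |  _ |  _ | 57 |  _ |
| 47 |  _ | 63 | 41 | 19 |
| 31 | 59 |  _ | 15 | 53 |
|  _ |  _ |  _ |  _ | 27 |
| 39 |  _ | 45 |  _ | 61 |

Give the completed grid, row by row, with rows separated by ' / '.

Using row 2: 47 + 63 + 41 + 19 + ? → (2,2) = 195 − 170 = 25.
Using row 3: 31 + 59 + 15 + 53 + ? → (3,3) = 195 − 158 = 37.
The remaining cell in column 1 is (4,1) = 195 − 140 = 55.
From column 5, 195 − (19 + 53 + 27 + 61) gives (1,5) = 35.
Main diagonal must total 195; the given cells sum to 146, so (4,4) = 49.
Anti-diagonal must total 195; the given cells sum to 152, so (4,2) = 43.
Row 4: 55 + 43 + 49 + 27 + ? = 195, so (4,3) = 21.
Column 3 must total 195; the given cells sum to 166, so (1,3) = 29.
Column 4: 57 + 41 + 15 + 49 + ? = 195, so (5,4) = 33.
Using row 1: 23 + 29 + 57 + 35 + ? → (1,2) = 195 − 144 = 51.
Row 5: 39 + 45 + 33 + 61 + ? = 195, so (5,2) = 17.

23 51 29 57 35 / 47 25 63 41 19 / 31 59 37 15 53 / 55 43 21 49 27 / 39 17 45 33 61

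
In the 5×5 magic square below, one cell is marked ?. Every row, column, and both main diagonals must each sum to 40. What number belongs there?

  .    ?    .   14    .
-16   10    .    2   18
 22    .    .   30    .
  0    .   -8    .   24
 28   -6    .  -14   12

32

The remaining cell in row 2 is (2,3) = 40 − 14 = 26.
Row 5 needs 40; the known cells sum to 20, so (5,3) = 20.
The remaining cell in column 1 is (1,1) = 40 − 34 = 6.
The remaining cell in column 4 is (4,4) = 40 − 32 = 8.
Using main diagonal: 6 + 10 + 8 + 12 + ? → (3,3) = 40 − 36 = 4.
Using row 4: 0 + (-8) + 8 + 24 + ? → (4,2) = 40 − 24 = 16.
Column 3 must total 40; the given cells sum to 42, so (1,3) = -2.
Anti-diagonal needs 40; the known cells sum to 50, so (1,5) = -10.
Using row 1: 6 + (-2) + 14 + (-10) + ? → (1,2) = 40 − 8 = 32.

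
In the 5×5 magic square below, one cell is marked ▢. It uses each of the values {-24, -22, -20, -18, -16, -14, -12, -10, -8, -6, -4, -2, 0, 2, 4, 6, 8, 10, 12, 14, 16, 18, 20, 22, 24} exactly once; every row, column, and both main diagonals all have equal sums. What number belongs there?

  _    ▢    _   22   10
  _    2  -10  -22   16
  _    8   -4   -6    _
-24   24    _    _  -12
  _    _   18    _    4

The 25 entries sum to 0, so each line sums to 0/5 = 0.
Row 2: 2 + (-10) + (-22) + 16 + ? = 0, so (2,1) = 14.
From column 5, 0 − (10 + 16 + (-12) + 4) gives (3,5) = -18.
The remaining cell in anti-diagonal is (5,1) = 0 − 8 = -8.
The remaining cell in row 3 is (3,1) = 0 − (-20) = 20.
Column 1 must total 0; the given cells sum to 2, so (1,1) = -2.
Main diagonal: -2 + 2 + (-4) + 4 + ? = 0, so (4,4) = 0.
From row 4, 0 − (-24 + 24 + 0 + (-12)) gives (4,3) = 12.
From column 3, 0 − (-10 + (-4) + 12 + 18) gives (1,3) = -16.
From column 4, 0 − (22 + (-22) + (-6) + 0) gives (5,4) = 6.
Row 1: -2 + (-16) + 22 + 10 + ? = 0, so (1,2) = -14.

-14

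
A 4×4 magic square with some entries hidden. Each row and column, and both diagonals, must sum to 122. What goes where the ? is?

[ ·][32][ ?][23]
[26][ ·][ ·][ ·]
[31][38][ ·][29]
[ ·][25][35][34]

30

Row 3 needs 122; the known cells sum to 98, so (3,3) = 24.
Using row 4: 25 + 35 + 34 + ? → (4,1) = 122 − 94 = 28.
From column 1, 122 − (26 + 31 + 28) gives (1,1) = 37.
Column 2 needs 122; the known cells sum to 95, so (2,2) = 27.
Column 4 must total 122; the given cells sum to 86, so (2,4) = 36.
Using anti-diagonal: 23 + 38 + 28 + ? → (2,3) = 122 − 89 = 33.
The remaining cell in row 1 is (1,3) = 122 − 92 = 30.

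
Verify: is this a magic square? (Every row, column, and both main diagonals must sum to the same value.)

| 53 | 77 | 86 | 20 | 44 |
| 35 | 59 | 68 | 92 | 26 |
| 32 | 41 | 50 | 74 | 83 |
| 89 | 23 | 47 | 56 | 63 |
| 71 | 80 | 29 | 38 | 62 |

Row 1: 53 + 77 + 86 + 20 + 44 = 280.
Row 2: 35 + 59 + 68 + 92 + 26 = 280.
Row 3: 32 + 41 + 50 + 74 + 83 = 280.
Row 4: 89 + 23 + 47 + 56 + 63 = 278.
Row 5: 71 + 80 + 29 + 38 + 62 = 280.
Column 1: 53 + 35 + 32 + 89 + 71 = 280.
Column 2: 77 + 59 + 41 + 23 + 80 = 280.
Column 3: 86 + 68 + 50 + 47 + 29 = 280.
Column 4: 20 + 92 + 74 + 56 + 38 = 280.
Column 5: 44 + 26 + 83 + 63 + 62 = 278.
Main diagonal: 53 + 59 + 50 + 56 + 62 = 280.
Anti-diagonal: 44 + 92 + 50 + 23 + 71 = 280.

No — anti-diagonal sums to 280 but row 4 sums to 278.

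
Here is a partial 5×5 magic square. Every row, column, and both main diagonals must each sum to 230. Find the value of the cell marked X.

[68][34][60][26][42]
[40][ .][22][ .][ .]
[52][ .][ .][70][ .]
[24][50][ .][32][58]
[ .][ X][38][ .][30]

62

Using row 4: 24 + 50 + 32 + 58 + ? → (4,3) = 230 − 164 = 66.
Column 1: 68 + 40 + 52 + 24 + ? = 230, so (5,1) = 46.
The remaining cell in column 3 is (3,3) = 230 − 186 = 44.
Main diagonal must total 230; the given cells sum to 174, so (2,2) = 56.
Anti-diagonal: 42 + 44 + 50 + 46 + ? = 230, so (2,4) = 48.
Row 2 must total 230; the given cells sum to 166, so (2,5) = 64.
Using column 4: 26 + 48 + 70 + 32 + ? → (5,4) = 230 − 176 = 54.
The remaining cell in column 5 is (3,5) = 230 − 194 = 36.
Using row 3: 52 + 44 + 70 + 36 + ? → (3,2) = 230 − 202 = 28.
The remaining cell in row 5 is (5,2) = 230 − 168 = 62.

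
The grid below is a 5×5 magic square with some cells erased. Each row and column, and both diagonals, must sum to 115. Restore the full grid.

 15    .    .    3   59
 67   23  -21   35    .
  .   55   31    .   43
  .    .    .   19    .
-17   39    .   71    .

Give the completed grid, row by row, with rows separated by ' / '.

15 -9 47 3 59 / 67 23 -21 35 11 / -1 55 31 -13 43 / 51 7 63 19 -25 / -17 39 -5 71 27

The remaining cell in row 2 is (2,5) = 115 − 104 = 11.
Column 4 needs 115; the known cells sum to 128, so (3,4) = -13.
From main diagonal, 115 − (15 + 23 + 31 + 19) gives (5,5) = 27.
The remaining cell in anti-diagonal is (4,2) = 115 − 108 = 7.
The remaining cell in row 3 is (3,1) = 115 − 116 = -1.
From row 5, 115 − (-17 + 39 + 71 + 27) gives (5,3) = -5.
Using column 1: 15 + 67 + (-1) + (-17) + ? → (4,1) = 115 − 64 = 51.
Column 2 needs 115; the known cells sum to 124, so (1,2) = -9.
The remaining cell in column 5 is (4,5) = 115 − 140 = -25.
Using row 1: 15 + (-9) + 3 + 59 + ? → (1,3) = 115 − 68 = 47.
Row 4: 51 + 7 + 19 + (-25) + ? = 115, so (4,3) = 63.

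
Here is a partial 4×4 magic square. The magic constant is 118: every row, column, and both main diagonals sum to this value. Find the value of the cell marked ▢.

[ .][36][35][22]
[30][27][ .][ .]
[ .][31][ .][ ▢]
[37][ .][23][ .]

29

The remaining cell in row 1 is (1,1) = 118 − 93 = 25.
Column 1: 25 + 30 + 37 + ? = 118, so (3,1) = 26.
Using column 2: 36 + 27 + 31 + ? → (4,2) = 118 − 94 = 24.
Anti-diagonal must total 118; the given cells sum to 90, so (2,3) = 28.
From row 2, 118 − (30 + 27 + 28) gives (2,4) = 33.
The remaining cell in row 4 is (4,4) = 118 − 84 = 34.
Column 3 needs 118; the known cells sum to 86, so (3,3) = 32.
Using column 4: 22 + 33 + 34 + ? → (3,4) = 118 − 89 = 29.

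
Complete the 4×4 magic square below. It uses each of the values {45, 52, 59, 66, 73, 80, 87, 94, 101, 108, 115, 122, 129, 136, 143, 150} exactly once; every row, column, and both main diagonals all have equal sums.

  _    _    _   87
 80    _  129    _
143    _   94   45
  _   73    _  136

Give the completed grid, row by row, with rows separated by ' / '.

The 16 entries sum to 1560, so each line sums to 1560/4 = 390.
Using row 3: 143 + 94 + 45 + ? → (3,2) = 390 − 282 = 108.
From column 4, 390 − (87 + 45 + 136) gives (2,4) = 122.
Anti-diagonal needs 390; the known cells sum to 324, so (4,1) = 66.
The remaining cell in row 2 is (2,2) = 390 − 331 = 59.
Row 4 needs 390; the known cells sum to 275, so (4,3) = 115.
Column 1 must total 390; the given cells sum to 289, so (1,1) = 101.
Using column 2: 59 + 108 + 73 + ? → (1,2) = 390 − 240 = 150.
Column 3: 129 + 94 + 115 + ? = 390, so (1,3) = 52.

101 150 52 87 / 80 59 129 122 / 143 108 94 45 / 66 73 115 136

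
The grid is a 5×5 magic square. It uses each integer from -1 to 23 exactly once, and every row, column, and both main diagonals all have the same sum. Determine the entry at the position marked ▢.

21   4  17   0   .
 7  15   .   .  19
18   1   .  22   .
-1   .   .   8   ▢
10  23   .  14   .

The entries are -1 through 23, which sum to 275, so each line sums to 275/5 = 55.
Using row 1: 21 + 4 + 17 + 0 + ? → (1,5) = 55 − 42 = 13.
Column 2: 4 + 15 + 1 + 23 + ? = 55, so (4,2) = 12.
Column 4 needs 55; the known cells sum to 44, so (2,4) = 11.
Using anti-diagonal: 13 + 11 + 12 + 10 + ? → (3,3) = 55 − 46 = 9.
From row 2, 55 − (7 + 15 + 11 + 19) gives (2,3) = 3.
Row 3: 18 + 1 + 9 + 22 + ? = 55, so (3,5) = 5.
Using main diagonal: 21 + 15 + 9 + 8 + ? → (5,5) = 55 − 53 = 2.
Row 5: 10 + 23 + 14 + 2 + ? = 55, so (5,3) = 6.
Column 3 needs 55; the known cells sum to 35, so (4,3) = 20.
Column 5 needs 55; the known cells sum to 39, so (4,5) = 16.

16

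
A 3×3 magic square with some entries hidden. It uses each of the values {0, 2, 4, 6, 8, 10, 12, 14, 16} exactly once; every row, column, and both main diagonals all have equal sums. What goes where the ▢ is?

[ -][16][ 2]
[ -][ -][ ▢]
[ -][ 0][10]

The 9 entries sum to 72, so each line sums to 72/3 = 24.
Row 1: 16 + 2 + ? = 24, so (1,1) = 6.
Row 3: 0 + 10 + ? = 24, so (3,1) = 14.
The remaining cell in column 1 is (2,1) = 24 − 20 = 4.
Column 2 must total 24; the given cells sum to 16, so (2,2) = 8.
Column 3 needs 24; the known cells sum to 12, so (2,3) = 12.

12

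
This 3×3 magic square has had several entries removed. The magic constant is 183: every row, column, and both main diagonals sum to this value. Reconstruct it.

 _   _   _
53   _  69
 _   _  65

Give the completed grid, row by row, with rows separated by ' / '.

57 77 49 / 53 61 69 / 73 45 65

Row 2 needs 183; the known cells sum to 122, so (2,2) = 61.
From column 3, 183 − (69 + 65) gives (1,3) = 49.
The remaining cell in main diagonal is (1,1) = 183 − 126 = 57.
Anti-diagonal needs 183; the known cells sum to 110, so (3,1) = 73.
From row 1, 183 − (57 + 49) gives (1,2) = 77.
From row 3, 183 − (73 + 65) gives (3,2) = 45.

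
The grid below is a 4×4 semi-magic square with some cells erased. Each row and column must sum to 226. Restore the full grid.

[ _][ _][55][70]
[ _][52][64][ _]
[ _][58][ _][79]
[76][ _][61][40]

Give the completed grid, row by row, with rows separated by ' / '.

From row 4, 226 − (76 + 61 + 40) gives (4,2) = 49.
The remaining cell in column 2 is (1,2) = 226 − 159 = 67.
Using column 3: 55 + 64 + 61 + ? → (3,3) = 226 − 180 = 46.
Column 4: 70 + 79 + 40 + ? = 226, so (2,4) = 37.
Row 1: 67 + 55 + 70 + ? = 226, so (1,1) = 34.
From row 2, 226 − (52 + 64 + 37) gives (2,1) = 73.
Row 3: 58 + 46 + 79 + ? = 226, so (3,1) = 43.

34 67 55 70 / 73 52 64 37 / 43 58 46 79 / 76 49 61 40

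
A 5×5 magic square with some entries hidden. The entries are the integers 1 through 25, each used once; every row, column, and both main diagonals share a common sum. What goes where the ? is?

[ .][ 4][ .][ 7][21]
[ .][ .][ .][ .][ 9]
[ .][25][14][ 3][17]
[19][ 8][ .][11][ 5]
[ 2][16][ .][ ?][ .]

The entries are 1 through 25, which sum to 325, so each line sums to 325/5 = 65.
From row 3, 65 − (25 + 14 + 3 + 17) gives (3,1) = 6.
The remaining cell in row 4 is (4,3) = 65 − 43 = 22.
Column 2: 4 + 25 + 8 + 16 + ? = 65, so (2,2) = 12.
The remaining cell in column 5 is (5,5) = 65 − 52 = 13.
Main diagonal: 12 + 14 + 11 + 13 + ? = 65, so (1,1) = 15.
Anti-diagonal must total 65; the given cells sum to 45, so (2,4) = 20.
Row 1 must total 65; the given cells sum to 47, so (1,3) = 18.
From column 1, 65 − (15 + 6 + 19 + 2) gives (2,1) = 23.
Column 4 must total 65; the given cells sum to 41, so (5,4) = 24.

24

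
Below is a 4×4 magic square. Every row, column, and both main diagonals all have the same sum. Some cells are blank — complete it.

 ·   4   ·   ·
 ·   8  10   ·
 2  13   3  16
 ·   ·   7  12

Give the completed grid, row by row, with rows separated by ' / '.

11 4 14 5 / 15 8 10 1 / 2 13 3 16 / 6 9 7 12

Row 3 is already complete: 2 + 13 + 3 + 16 = 34, so that is the magic constant.
The remaining cell in column 2 is (4,2) = 34 − 25 = 9.
Column 3: 10 + 3 + 7 + ? = 34, so (1,3) = 14.
Main diagonal needs 34; the known cells sum to 23, so (1,1) = 11.
Row 1 needs 34; the known cells sum to 29, so (1,4) = 5.
The remaining cell in row 4 is (4,1) = 34 − 28 = 6.
Column 1 must total 34; the given cells sum to 19, so (2,1) = 15.
Column 4 must total 34; the given cells sum to 33, so (2,4) = 1.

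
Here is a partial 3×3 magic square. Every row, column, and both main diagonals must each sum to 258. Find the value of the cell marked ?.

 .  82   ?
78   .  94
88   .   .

84

Row 2: 78 + 94 + ? = 258, so (2,2) = 86.
The remaining cell in column 1 is (1,1) = 258 − 166 = 92.
Column 2: 82 + 86 + ? = 258, so (3,2) = 90.
Main diagonal must total 258; the given cells sum to 178, so (3,3) = 80.
Anti-diagonal needs 258; the known cells sum to 174, so (1,3) = 84.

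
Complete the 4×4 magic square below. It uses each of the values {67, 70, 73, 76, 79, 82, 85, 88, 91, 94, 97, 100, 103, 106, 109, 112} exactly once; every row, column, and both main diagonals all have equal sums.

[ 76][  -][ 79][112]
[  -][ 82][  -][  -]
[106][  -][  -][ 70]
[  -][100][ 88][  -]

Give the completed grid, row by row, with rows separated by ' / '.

76 91 79 112 / 109 82 94 73 / 106 85 97 70 / 67 100 88 103

The 16 entries sum to 1432, so each line sums to 1432/4 = 358.
The remaining cell in row 1 is (1,2) = 358 − 267 = 91.
Column 2 must total 358; the given cells sum to 273, so (3,2) = 85.
The remaining cell in row 3 is (3,3) = 358 − 261 = 97.
Using column 3: 79 + 97 + 88 + ? → (2,3) = 358 − 264 = 94.
Main diagonal: 76 + 82 + 97 + ? = 358, so (4,4) = 103.
Anti-diagonal must total 358; the given cells sum to 291, so (4,1) = 67.
The remaining cell in column 1 is (2,1) = 358 − 249 = 109.
From column 4, 358 − (112 + 70 + 103) gives (2,4) = 73.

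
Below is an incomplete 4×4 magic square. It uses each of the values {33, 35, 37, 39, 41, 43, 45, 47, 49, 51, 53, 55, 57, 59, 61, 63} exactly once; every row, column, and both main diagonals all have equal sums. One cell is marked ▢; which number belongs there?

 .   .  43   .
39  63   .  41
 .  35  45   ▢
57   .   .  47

53

The 16 entries sum to 768, so each line sums to 768/4 = 192.
Row 2 must total 192; the given cells sum to 143, so (2,3) = 49.
Column 3: 43 + 49 + 45 + ? = 192, so (4,3) = 55.
The remaining cell in main diagonal is (1,1) = 192 − 155 = 37.
Anti-diagonal: 49 + 35 + 57 + ? = 192, so (1,4) = 51.
From row 1, 192 − (37 + 43 + 51) gives (1,2) = 61.
Row 4 must total 192; the given cells sum to 159, so (4,2) = 33.
Using column 1: 37 + 39 + 57 + ? → (3,1) = 192 − 133 = 59.
Column 4: 51 + 41 + 47 + ? = 192, so (3,4) = 53.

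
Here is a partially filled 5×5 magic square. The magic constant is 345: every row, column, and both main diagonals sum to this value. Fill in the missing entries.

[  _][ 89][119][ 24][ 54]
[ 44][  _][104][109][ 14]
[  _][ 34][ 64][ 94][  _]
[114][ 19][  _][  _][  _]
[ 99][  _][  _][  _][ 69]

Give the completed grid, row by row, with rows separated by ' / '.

Row 1 must total 345; the given cells sum to 286, so (1,1) = 59.
Row 2 must total 345; the given cells sum to 271, so (2,2) = 74.
Column 1: 59 + 44 + 114 + 99 + ? = 345, so (3,1) = 29.
Column 2 must total 345; the given cells sum to 216, so (5,2) = 129.
Using main diagonal: 59 + 74 + 64 + 69 + ? → (4,4) = 345 − 266 = 79.
Row 3: 29 + 34 + 64 + 94 + ? = 345, so (3,5) = 124.
Column 4: 24 + 109 + 94 + 79 + ? = 345, so (5,4) = 39.
Using column 5: 54 + 14 + 124 + 69 + ? → (4,5) = 345 − 261 = 84.
Row 4 needs 345; the known cells sum to 296, so (4,3) = 49.
Using row 5: 99 + 129 + 39 + 69 + ? → (5,3) = 345 − 336 = 9.

59 89 119 24 54 / 44 74 104 109 14 / 29 34 64 94 124 / 114 19 49 79 84 / 99 129 9 39 69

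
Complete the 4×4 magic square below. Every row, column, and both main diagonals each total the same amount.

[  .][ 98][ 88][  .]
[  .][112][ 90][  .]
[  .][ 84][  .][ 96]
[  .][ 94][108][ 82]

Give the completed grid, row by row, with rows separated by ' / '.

Column 2 is already complete: 98 + 112 + 84 + 94 = 388, so that is the magic constant.
The remaining cell in row 4 is (4,1) = 388 − 284 = 104.
From column 3, 388 − (88 + 90 + 108) gives (3,3) = 102.
Main diagonal: 112 + 102 + 82 + ? = 388, so (1,1) = 92.
Anti-diagonal must total 388; the given cells sum to 278, so (1,4) = 110.
From row 3, 388 − (84 + 102 + 96) gives (3,1) = 106.
From column 1, 388 − (92 + 106 + 104) gives (2,1) = 86.
Column 4 must total 388; the given cells sum to 288, so (2,4) = 100.

92 98 88 110 / 86 112 90 100 / 106 84 102 96 / 104 94 108 82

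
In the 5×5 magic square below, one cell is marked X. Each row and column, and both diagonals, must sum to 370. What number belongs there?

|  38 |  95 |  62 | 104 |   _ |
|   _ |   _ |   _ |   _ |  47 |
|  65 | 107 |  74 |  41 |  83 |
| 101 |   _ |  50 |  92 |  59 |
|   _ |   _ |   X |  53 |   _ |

Row 1 must total 370; the given cells sum to 299, so (1,5) = 71.
Row 4 needs 370; the known cells sum to 302, so (4,2) = 68.
Column 4 must total 370; the given cells sum to 290, so (2,4) = 80.
Column 5 needs 370; the known cells sum to 260, so (5,5) = 110.
Main diagonal needs 370; the known cells sum to 314, so (2,2) = 56.
Using anti-diagonal: 71 + 80 + 74 + 68 + ? → (5,1) = 370 − 293 = 77.
Using column 1: 38 + 65 + 101 + 77 + ? → (2,1) = 370 − 281 = 89.
Column 2: 95 + 56 + 107 + 68 + ? = 370, so (5,2) = 44.
The remaining cell in row 2 is (2,3) = 370 − 272 = 98.
Row 5: 77 + 44 + 53 + 110 + ? = 370, so (5,3) = 86.

86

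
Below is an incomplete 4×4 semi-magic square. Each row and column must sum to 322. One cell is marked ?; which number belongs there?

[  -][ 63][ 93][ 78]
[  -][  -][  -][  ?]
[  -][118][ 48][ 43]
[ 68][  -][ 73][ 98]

From row 1, 322 − (63 + 93 + 78) gives (1,1) = 88.
Row 3: 118 + 48 + 43 + ? = 322, so (3,1) = 113.
Using row 4: 68 + 73 + 98 + ? → (4,2) = 322 − 239 = 83.
Column 1 must total 322; the given cells sum to 269, so (2,1) = 53.
Column 2: 63 + 118 + 83 + ? = 322, so (2,2) = 58.
Column 3: 93 + 48 + 73 + ? = 322, so (2,3) = 108.
Using column 4: 78 + 43 + 98 + ? → (2,4) = 322 − 219 = 103.

103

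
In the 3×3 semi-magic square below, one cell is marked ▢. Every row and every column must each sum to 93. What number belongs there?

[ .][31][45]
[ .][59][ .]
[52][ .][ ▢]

38

From row 1, 93 − (31 + 45) gives (1,1) = 17.
The remaining cell in column 1 is (2,1) = 93 − 69 = 24.
Column 2 needs 93; the known cells sum to 90, so (3,2) = 3.
Using row 2: 24 + 59 + ? → (2,3) = 93 − 83 = 10.
Row 3 must total 93; the given cells sum to 55, so (3,3) = 38.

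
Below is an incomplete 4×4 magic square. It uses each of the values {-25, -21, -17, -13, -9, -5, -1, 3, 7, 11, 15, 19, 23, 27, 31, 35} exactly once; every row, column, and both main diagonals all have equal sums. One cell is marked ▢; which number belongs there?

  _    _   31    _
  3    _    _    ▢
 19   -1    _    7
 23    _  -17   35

The 16 entries sum to 80, so each line sums to 80/4 = 20.
From row 3, 20 − (19 + (-1) + 7) gives (3,3) = -5.
Row 4 needs 20; the known cells sum to 41, so (4,2) = -21.
From column 1, 20 − (3 + 19 + 23) gives (1,1) = -25.
The remaining cell in column 3 is (2,3) = 20 − 9 = 11.
Main diagonal needs 20; the known cells sum to 5, so (2,2) = 15.
Anti-diagonal must total 20; the given cells sum to 33, so (1,4) = -13.
Row 1 must total 20; the given cells sum to -7, so (1,2) = 27.
From row 2, 20 − (3 + 15 + 11) gives (2,4) = -9.

-9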